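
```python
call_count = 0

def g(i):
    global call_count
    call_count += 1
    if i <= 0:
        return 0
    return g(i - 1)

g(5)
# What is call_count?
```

Linear recursion stepping by 1: 6 calls from i=5 down to ≤0.

Answer: 6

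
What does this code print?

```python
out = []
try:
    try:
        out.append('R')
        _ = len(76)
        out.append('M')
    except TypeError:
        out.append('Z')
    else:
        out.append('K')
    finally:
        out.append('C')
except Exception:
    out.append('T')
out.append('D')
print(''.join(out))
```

Execution trace: 'R' (inner try body) → 'Z' (inner except TypeError) → 'C' (inner finally) → 'D' (after the try/except). Output: RZCD

Answer: RZCD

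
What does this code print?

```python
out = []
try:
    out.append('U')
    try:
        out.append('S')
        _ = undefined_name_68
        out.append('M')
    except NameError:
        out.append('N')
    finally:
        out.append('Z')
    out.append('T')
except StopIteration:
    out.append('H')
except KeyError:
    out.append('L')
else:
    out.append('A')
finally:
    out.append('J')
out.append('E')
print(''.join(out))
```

Execution trace: 'U' (try body) → 'S' (inner try body) → 'N' (inner except NameError) → 'Z' (inner finally) → 'T' (try body, no exception) → 'A' (else) → 'J' (finally) → 'E' (after the try/except). Output: USNZTAJE

Answer: USNZTAJE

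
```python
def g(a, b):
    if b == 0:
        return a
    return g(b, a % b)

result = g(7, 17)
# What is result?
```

g(7, 17) -> g(17, 7) -> g(7, 3) -> g(3, 1) -> g(1, 0) -> 1

Answer: 1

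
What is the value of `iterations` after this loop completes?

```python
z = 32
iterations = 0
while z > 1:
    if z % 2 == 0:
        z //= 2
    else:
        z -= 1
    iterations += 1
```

Steps to reduce 32 to 1
`iterations` takes the values: 0 → 1 → 2 → 3 → 4 → 5

Answer: 5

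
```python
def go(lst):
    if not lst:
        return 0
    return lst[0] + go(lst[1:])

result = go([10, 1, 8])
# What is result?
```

10 + 1 + 8 + 0 = 19

Answer: 19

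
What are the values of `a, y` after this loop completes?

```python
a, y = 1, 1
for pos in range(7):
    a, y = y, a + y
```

Fibonacci: after 7 iterations
`a, y` takes the values: (1, 1) → (1, 2) → (2, 3) → (3, 5) → (5, 8) → (8, 13) → (13, 21) → (21, 34)

Answer: 21, 34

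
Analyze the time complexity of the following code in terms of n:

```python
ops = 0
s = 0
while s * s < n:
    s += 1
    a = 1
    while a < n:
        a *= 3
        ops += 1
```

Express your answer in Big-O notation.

Each loop level contributes: √n × log n. Multiplying the contributions gives O(√n log n).

Answer: O(√n log n)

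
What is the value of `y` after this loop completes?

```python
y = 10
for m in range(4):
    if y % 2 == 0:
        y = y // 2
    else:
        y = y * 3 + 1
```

Collatz-style transformation from 10
`y` takes the values: 10 → 5 → 16 → 8 → 4

Answer: 4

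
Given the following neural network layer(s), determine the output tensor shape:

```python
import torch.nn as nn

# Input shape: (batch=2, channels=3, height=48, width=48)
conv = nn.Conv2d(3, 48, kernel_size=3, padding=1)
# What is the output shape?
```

Input: (2, 3, 48, 48) -> Output: (2, 48, 48, 48)

Answer: (2, 48, 48, 48)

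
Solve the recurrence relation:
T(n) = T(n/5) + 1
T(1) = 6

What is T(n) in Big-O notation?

Each step divides n by 5 and adds 1. After log_5(n) steps we reach T(1)=6. So T(n) = 1·log_5(n) + 6 = O(log n).

Answer: O(log n)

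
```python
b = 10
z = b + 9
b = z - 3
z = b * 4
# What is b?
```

Trace:
`b = 10` → b = 10
`z = b + 9` → z = 19
`b = z - 3` → b = 16
`z = b * 4` → z = 64
So b = 16

Answer: 16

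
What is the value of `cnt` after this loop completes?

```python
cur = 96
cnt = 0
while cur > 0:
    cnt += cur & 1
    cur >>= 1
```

Count set bits in 96 (binary: 0b1100000)
`cnt` takes the values: 0 → 1 → 2

Answer: 2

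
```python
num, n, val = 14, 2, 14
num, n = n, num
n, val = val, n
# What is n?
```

Trace:
`num, n, val = 14, 2, 14` → num = 14; n = 2; val = 14
`num, n = n, num` → num = 2; n = 14
`n, val = val, n` → n = 14; val = 14
So n = 14

Answer: 14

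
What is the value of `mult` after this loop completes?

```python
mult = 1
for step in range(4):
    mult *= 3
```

3^4 = 81
`mult` takes the values: 1 → 3 → 9 → 27 → 81

Answer: 81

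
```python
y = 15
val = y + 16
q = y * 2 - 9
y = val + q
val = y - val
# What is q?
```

Trace:
`y = 15` → y = 15
`val = y + 16` → val = 31
`q = y * 2 - 9` → q = 21
`y = val + q` → y = 52
`val = y - val` → val = 21
So q = 21

Answer: 21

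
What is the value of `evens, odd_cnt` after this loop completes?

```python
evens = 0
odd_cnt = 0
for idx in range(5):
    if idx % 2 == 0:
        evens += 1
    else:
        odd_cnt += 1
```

Count evens and odds in range(5)
`evens, odd_cnt` takes the values: (0, 0) → (1, 0) → (1, 1) → (2, 1) → (2, 2) → (3, 2)

Answer: 3, 2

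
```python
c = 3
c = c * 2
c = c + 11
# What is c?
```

Trace:
`c = 3` → c = 3
`c = c * 2` → c = 6
`c = c + 11` → c = 17
So c = 17

Answer: 17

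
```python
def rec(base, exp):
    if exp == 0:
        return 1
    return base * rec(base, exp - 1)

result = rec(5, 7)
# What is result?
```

rec(5, 7) = 5 * 5 * 5 * 5 * 5 * 5 * 5 = 78125

Answer: 78125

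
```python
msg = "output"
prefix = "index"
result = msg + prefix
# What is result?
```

Trace:
`msg = "output"` → msg = 'output'
`prefix = "index"` → prefix = 'index'
`result = msg + prefix` → result = 'outputindex'
So result = 'outputindex'

Answer: 'outputindex'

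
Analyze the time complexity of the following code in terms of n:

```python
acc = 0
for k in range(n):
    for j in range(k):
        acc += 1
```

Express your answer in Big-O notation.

Each loop level contributes: n × n. Multiplying the contributions gives O(n^2).

Answer: O(n^2)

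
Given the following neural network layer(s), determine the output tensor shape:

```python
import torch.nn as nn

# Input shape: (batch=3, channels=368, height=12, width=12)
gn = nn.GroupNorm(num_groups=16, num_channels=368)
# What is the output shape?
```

Input: (3, 368, 12, 12) -> Output: (3, 368, 12, 12)

Answer: (3, 368, 12, 12)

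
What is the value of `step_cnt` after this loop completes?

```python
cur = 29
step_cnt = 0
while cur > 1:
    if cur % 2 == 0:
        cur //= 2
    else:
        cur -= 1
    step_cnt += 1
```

Steps to reduce 29 to 1
`step_cnt` takes the values: 0 → 1 → 2 → 3 → 4 → 5 → 6 → 7

Answer: 7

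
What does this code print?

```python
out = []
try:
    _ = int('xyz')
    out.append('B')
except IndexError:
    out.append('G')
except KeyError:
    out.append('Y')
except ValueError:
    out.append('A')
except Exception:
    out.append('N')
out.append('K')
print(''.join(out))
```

Execution trace: 'A' (except ValueError) → 'K' (after the try/except). Output: AK

Answer: AK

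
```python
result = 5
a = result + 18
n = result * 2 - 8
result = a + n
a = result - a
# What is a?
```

Trace:
`result = 5` → result = 5
`a = result + 18` → a = 23
`n = result * 2 - 8` → n = 2
`result = a + n` → result = 25
`a = result - a` → a = 2
So a = 2

Answer: 2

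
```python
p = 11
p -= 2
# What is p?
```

Trace:
`p = 11` → p = 11
`p -= 2` → p = 9
So p = 9

Answer: 9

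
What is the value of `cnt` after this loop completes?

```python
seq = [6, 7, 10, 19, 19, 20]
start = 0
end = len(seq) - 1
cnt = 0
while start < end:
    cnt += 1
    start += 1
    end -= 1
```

Iterations until pointers meet (list length 6)
`cnt` takes the values: 0 → 1 → 2 → 3

Answer: 3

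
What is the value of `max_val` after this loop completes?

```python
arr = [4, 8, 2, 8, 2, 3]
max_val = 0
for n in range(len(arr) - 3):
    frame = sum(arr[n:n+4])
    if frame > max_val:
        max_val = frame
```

Max sum of 4-element window in [4, 8, 2, 8, 2, 3]
`max_val` takes the values: 0 → 22

Answer: 22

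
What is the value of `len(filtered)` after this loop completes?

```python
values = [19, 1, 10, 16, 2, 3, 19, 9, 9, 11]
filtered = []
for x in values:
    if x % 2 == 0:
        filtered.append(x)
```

Count even numbers in [19, 1, 10, 16, 2, 3, 19, 9, 9, 11]
`filtered` takes the values: [] → [10] → [10, 16] → [10, 16, 2]
So `len(filtered)` = 3

Answer: 3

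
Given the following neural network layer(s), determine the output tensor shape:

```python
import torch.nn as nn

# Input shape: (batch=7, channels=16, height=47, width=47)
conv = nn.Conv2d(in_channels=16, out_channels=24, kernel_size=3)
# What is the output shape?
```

Input: (7, 16, 47, 47) -> Output: (7, 24, 45, 45)

Answer: (7, 24, 45, 45)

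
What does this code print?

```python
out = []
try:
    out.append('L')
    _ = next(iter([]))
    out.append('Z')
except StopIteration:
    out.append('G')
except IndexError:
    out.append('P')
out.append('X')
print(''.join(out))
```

Execution trace: 'L' (try body) → 'G' (except StopIteration) → 'X' (after the try/except). Output: LGX

Answer: LGX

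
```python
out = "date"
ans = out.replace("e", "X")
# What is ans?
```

Trace:
`out = "date"` → out = 'date'
`ans = out.replace("e", "X")` → ans = 'datX'
So ans = 'datX'

Answer: 'datX'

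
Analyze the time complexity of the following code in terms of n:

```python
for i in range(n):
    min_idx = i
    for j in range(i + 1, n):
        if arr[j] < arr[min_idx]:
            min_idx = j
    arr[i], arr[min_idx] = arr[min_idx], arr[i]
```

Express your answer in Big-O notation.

This is Selection sort. Time complexity: O(n²).

Answer: O(n²)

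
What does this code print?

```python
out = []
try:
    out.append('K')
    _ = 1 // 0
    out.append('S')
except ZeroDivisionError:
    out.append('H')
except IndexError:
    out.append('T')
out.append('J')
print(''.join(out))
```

Execution trace: 'K' (try body) → 'H' (except ZeroDivisionError) → 'J' (after the try/except). Output: KHJ

Answer: KHJ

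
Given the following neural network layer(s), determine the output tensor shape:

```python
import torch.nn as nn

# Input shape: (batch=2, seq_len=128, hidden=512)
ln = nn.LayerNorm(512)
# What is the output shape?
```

Input: (2, 128, 512) -> Output: (2, 128, 512)

Answer: (2, 128, 512)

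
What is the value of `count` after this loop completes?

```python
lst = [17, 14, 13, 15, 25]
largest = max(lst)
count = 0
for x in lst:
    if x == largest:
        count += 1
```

Count of max value 25 in [17, 14, 13, 15, 25]
`count` takes the values: 0 → 1

Answer: 1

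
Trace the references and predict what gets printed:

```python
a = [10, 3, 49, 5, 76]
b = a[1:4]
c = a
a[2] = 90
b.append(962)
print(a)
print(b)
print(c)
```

Key concept: slice vs alias.
Step by step:
`a = [10, 3, 49, 5, 76]` → a = [10, 3, 49, 5, 76]
`b = a[1:4]` → b = [3, 49, 5]
`c = a` → c = [10, 3, 49, 5, 76] (same object as a)
`a[2] = 90` → a = [10, 3, 90, 5, 76] (same object as c); c = [10, 3, 90, 5, 76] (same object as a)
`b.append(962)` → b = [3, 49, 5, 962]
`print(a)` → prints [10, 3, 90, 5, 76]
`print(b)` → prints [3, 49, 5, 962]
`print(c)` → prints [10, 3, 90, 5, 76]

Answer:
[10, 3, 90, 5, 76]
[3, 49, 5, 962]
[10, 3, 90, 5, 76]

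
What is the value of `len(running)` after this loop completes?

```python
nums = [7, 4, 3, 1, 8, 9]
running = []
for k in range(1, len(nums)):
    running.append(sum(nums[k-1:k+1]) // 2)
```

Number of 2-element averages
`running` takes the values: [] → [5] → [5, 3] → [5, 3, 2] → [5, 3, 2, 4] → [5, 3, 2, 4, 8]
So `len(running)` = 5

Answer: 5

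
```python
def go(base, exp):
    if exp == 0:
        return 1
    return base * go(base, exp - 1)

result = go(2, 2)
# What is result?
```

go(2, 2) = 2 * 2 = 4

Answer: 4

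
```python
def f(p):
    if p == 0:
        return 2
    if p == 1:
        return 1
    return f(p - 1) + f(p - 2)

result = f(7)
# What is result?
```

Build up from base cases: f(0)=2, f(1)=1, f(2)=3, f(3)=4, f(4)=7, f(5)=11, f(6)=18, ..., f(7)=29

Answer: 29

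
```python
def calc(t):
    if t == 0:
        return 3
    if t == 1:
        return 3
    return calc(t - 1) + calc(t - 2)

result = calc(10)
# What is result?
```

Build up from base cases: calc(0)=3, calc(1)=3, calc(2)=6, calc(3)=9, calc(4)=15, calc(5)=24, calc(6)=39, ..., calc(10)=267

Answer: 267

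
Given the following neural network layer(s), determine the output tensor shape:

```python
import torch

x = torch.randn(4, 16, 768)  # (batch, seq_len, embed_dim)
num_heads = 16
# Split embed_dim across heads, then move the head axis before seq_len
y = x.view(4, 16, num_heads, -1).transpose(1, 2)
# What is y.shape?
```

Input: (4, 16, 768) -> head_dim = 768 // 16 = 48; after view: (4, 16, 16, 48) -> after transpose(1, 2): (4, 16, 16, 48) -> Output: (4, 16, 16, 48)

Answer: (4, 16, 16, 48)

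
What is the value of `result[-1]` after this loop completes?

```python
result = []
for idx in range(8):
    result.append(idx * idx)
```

Last element of squares 0 to 7
`result` takes the values: [] → [0] → [0, 1] → [0, 1, 4] → [0, 1, 4, 9] → [0, 1, 4, 9, 16] → [0, 1, 4, 9, 16, 25] → [0, 1, 4, 9, 16, 25, 36] → [0, 1, 4, 9, 16, 25, 36, 49]
So `result[-1]` = 49

Answer: 49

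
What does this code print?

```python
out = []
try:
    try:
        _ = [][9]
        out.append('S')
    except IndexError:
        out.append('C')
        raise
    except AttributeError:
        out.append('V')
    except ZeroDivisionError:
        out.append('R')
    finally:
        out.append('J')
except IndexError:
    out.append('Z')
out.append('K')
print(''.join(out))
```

Execution trace: 'C' (inner except IndexError) → 'J' (inner finally) → 'Z' (outer except IndexError) → 'K' (after the try/except). Output: CJZK

Answer: CJZK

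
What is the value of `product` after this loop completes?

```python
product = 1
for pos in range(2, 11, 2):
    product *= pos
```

Product of even numbers 2 to 10
`product` takes the values: 1 → 2 → 8 → 48 → 384 → 3840

Answer: 3840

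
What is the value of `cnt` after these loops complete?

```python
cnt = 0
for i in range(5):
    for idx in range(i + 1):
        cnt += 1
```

Triangle: 1 + 2 + ... + 5
`cnt` takes the values: 0 → 1 → 2 → 3 → 4 → 5 → 6 → 7 → 8 → 9 → 10 → 11 → 12 → 13 → 14 → 15

Answer: 15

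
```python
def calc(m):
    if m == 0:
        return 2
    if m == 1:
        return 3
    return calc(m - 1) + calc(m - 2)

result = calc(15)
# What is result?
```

Build up from base cases: calc(0)=2, calc(1)=3, calc(2)=5, calc(3)=8, calc(4)=13, calc(5)=21, calc(6)=34, ..., calc(15)=2584

Answer: 2584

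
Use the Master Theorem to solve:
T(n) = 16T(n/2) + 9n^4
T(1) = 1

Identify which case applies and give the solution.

a=16, b=2, f(n)=9n^4. log_2(16) = 4. Since c=4 = 4, Case 2 applies: T(n) = Θ(n^log_b(a) · log n) = O(n^4 log n).

Answer: O(n^4 log n) - Case 2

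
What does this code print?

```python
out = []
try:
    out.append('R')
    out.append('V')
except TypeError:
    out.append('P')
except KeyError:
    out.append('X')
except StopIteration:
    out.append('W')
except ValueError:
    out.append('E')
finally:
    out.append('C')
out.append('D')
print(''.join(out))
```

Execution trace: 'R' (try body) → 'V' (try body, no exception) → 'C' (finally) → 'D' (after the try/except). Output: RVCD

Answer: RVCD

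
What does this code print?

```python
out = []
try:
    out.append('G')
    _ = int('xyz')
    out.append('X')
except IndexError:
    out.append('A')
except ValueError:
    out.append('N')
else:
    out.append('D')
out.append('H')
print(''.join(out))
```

Execution trace: 'G' (try body) → 'N' (except ValueError) → 'H' (after the try/except). Output: GNH

Answer: GNH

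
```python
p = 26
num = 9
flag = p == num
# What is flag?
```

Trace:
`p = 26` → p = 26
`num = 9` → num = 9
`flag = p == num` → flag = False
So flag = False

Answer: False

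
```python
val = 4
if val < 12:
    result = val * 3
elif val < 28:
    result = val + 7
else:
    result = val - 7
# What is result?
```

Trace:
`val = 4` → val = 4
`if val < 12: ...` → val < 12 is True → result = 12
So result = 12

Answer: 12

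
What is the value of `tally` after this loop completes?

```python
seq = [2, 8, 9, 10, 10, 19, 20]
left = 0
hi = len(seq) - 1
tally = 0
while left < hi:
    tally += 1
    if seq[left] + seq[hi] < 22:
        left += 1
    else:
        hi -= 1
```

Steps to find pair summing to 22
`tally` takes the values: 0 → 1 → 2 → 3 → 4 → 5 → 6

Answer: 6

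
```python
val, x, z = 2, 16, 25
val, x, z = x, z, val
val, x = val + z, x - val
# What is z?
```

Trace:
`val, x, z = 2, 16, 25` → val = 2; x = 16; z = 25
`val, x, z = x, z, val` → val = 16; x = 25; z = 2
`val, x = val + z, x - val` → val = 18; x = 9
So z = 2

Answer: 2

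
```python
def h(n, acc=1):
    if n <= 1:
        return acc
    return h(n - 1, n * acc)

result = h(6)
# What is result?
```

Accumulator trace (n, acc): (6, 1) -> (5, 6) -> (4, 30) -> (3, 120) -> (2, 360) -> (1, 720) -> return 720

Answer: 720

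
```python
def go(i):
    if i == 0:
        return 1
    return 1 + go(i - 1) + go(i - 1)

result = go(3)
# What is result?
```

go(i) = 1 + 2·go(i-1), go(0)=1. Closed form: (1+1)·2^3 - 1 = 15.

Answer: 15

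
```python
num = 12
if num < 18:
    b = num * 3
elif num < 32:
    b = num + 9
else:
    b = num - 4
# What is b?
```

Trace:
`num = 12` → num = 12
`if num < 18: ...` → num < 18 is True → b = 36
So b = 36

Answer: 36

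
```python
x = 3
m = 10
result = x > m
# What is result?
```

Trace:
`x = 3` → x = 3
`m = 10` → m = 10
`result = x > m` → result = False
So result = False

Answer: False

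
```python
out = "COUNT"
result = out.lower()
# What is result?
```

Trace:
`out = "COUNT"` → out = 'COUNT'
`result = out.lower()` → result = 'count'
So result = 'count'

Answer: 'count'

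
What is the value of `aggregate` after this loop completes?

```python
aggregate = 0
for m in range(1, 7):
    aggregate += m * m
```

Sum of squares 1² to 6² = 91
`aggregate` takes the values: 0 → 1 → 5 → 14 → 30 → 55 → 91

Answer: 91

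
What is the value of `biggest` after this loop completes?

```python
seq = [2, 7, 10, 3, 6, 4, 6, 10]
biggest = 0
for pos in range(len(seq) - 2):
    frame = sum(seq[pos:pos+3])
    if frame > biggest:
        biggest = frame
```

Max sum of 3-element window in [2, 7, 10, 3, 6, 4, 6, 10]
`biggest` takes the values: 0 → 19 → 20

Answer: 20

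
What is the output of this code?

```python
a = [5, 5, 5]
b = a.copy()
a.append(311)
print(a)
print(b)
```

Key concept: list.copy() creates independent copy.
Step by step:
`a = [5, 5, 5]` → a = [5, 5, 5]
`b = a.copy()` → b = [5, 5, 5]
`a.append(311)` → a = [5, 5, 5, 311]
`print(a)` → prints [5, 5, 5, 311]
`print(b)` → prints [5, 5, 5]

Answer:
[5, 5, 5, 311]
[5, 5, 5]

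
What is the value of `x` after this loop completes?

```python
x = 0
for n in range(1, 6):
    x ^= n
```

XOR of 1 to 5
`x` takes the values: 0 → 1 → 3 → 0 → 4 → 1

Answer: 1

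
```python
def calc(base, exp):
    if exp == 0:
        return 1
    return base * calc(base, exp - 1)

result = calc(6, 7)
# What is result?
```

calc(6, 7) = 6 * 6 * 6 * 6 * 6 * 6 * 6 = 279936

Answer: 279936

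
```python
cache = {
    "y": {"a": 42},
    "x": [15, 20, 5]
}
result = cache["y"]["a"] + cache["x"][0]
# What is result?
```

Trace:
`cache = { ...` → cache = {'y': {'a': 42}, 'x': [15, 20, 5]}
`result = cache["y"]["a"] + cache["x"][0]` → result = 57
So result = 57

Answer: 57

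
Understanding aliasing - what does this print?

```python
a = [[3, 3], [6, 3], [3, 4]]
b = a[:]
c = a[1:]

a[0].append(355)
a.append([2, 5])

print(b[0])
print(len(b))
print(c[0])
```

Key concept: slice with nested mutation.
Step by step:
`a = [[3, 3], [6, 3], [3, 4]]` → a = [[3, 3], [6, 3], [3, 4]]
`b = a[:]` → b = [[3, 3], [6, 3], [3, 4]]
`c = a[1:]` → c = [[6, 3], [3, 4]]
`a[0].append(355)` → a = [[3, 3, 355], [6, 3], [3, 4]]; b = [[3, 3, 355], [6, 3], [3, 4]]
`a.append([2, 5])` → a = [[3, 3, 355], [6, 3], [3, 4], [2, 5]]
`print(b[0])` → prints [3, 3, 355]
`print(len(b))` → prints 3
`print(c[0])` → prints [6, 3]

Answer:
[3, 3, 355]
3
[6, 3]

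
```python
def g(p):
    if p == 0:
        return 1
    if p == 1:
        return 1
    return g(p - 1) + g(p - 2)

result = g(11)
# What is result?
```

Build up from base cases: g(0)=1, g(1)=1, g(2)=2, g(3)=3, g(4)=5, g(5)=8, g(6)=13, ..., g(11)=144

Answer: 144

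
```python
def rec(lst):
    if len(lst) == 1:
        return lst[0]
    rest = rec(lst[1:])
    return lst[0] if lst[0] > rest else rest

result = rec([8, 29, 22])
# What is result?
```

Recursive max over [8, 29, 22] = 29

Answer: 29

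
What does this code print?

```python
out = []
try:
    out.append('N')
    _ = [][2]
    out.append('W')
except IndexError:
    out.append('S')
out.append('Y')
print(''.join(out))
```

Execution trace: 'N' (try body) → 'S' (except IndexError) → 'Y' (after the try/except). Output: NSY

Answer: NSY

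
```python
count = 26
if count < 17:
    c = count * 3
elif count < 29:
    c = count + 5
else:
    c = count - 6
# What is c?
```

Trace:
`count = 26` → count = 26
`if count < 17: ...` → count < 17 is False, count < 29 is True → c = 31
So c = 31

Answer: 31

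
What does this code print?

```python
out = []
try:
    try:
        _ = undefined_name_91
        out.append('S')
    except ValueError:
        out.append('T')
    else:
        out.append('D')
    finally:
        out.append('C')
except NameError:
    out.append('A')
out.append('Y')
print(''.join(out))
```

Execution trace: 'C' (finally) → 'A' (outer except NameError) → 'Y' (after the try/except). Output: CAY

Answer: CAY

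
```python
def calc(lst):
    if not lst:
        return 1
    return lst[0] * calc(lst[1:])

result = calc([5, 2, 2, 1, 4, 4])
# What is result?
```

Product over [5, 2, 2, 1, 4, 4] = 5 * 2 * 2 * 1 * 4 * 4 = 320

Answer: 320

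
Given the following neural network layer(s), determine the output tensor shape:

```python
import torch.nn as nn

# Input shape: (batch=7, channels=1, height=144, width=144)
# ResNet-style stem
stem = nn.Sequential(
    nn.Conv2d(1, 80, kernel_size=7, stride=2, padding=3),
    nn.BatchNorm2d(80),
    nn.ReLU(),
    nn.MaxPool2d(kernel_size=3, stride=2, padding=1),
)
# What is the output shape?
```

Input: (7, 1, 144, 144) -> after Conv2d 7x7 stride=2: (7, 80, 72, 72) -> Output: (7, 80, 36, 36)

Answer: (7, 80, 36, 36)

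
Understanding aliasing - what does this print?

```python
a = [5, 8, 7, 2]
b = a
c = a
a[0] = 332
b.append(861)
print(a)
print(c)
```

Key concept: multiple aliases.
Step by step:
`a = [5, 8, 7, 2]` → a = [5, 8, 7, 2]
`b = a` → b = [5, 8, 7, 2] (same object as a)
`c = a` → c = [5, 8, 7, 2] (same object as a, b)
`a[0] = 332` → a = [332, 8, 7, 2] (same object as b, c); b = [332, 8, 7, 2] (same object as a, c); c = [332, 8, 7, 2] (same object as a, b)
`b.append(861)` → a = [332, 8, 7, 2, 861] (same object as b, c); b = [332, 8, 7, 2, 861] (same object as a, c); c = [332, 8, 7, 2, 861] (same object as a, b)
`print(a)` → prints [332, 8, 7, 2, 861]
`print(c)` → prints [332, 8, 7, 2, 861]

Answer:
[332, 8, 7, 2, 861]
[332, 8, 7, 2, 861]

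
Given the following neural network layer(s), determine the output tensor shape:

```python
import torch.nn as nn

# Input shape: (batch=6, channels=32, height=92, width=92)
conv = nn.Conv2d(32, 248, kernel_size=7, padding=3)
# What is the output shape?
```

Input: (6, 32, 92, 92) -> Output: (6, 248, 92, 92)

Answer: (6, 248, 92, 92)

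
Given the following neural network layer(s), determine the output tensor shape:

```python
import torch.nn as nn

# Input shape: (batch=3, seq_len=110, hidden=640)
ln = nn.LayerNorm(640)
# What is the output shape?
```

Input: (3, 110, 640) -> Output: (3, 110, 640)

Answer: (3, 110, 640)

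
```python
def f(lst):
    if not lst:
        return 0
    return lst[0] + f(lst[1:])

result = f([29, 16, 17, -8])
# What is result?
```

29 + 16 + 17 + (-8) + 0 = 54

Answer: 54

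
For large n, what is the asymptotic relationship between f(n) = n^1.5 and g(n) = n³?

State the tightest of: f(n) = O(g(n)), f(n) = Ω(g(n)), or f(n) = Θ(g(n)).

n^1.5 vs n³: f(n) = O(g(n)) but not Ω(g(n)) — n³ grows strictly faster than n^1.5.

Answer: f(n) = O(g(n)) but not Ω(g(n)) — n³ grows strictly faster than n^1.5.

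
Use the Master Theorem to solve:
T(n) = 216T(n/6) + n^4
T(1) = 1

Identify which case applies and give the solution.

a=216, b=6, f(n)=n^4. log_6(216) = 3. Since c=4 > 3 and the regularity condition holds (216(n/6)^4 = (216/6^4)n^4 with 216/6^4 < 1), Case 3 applies: T(n) = Θ(f(n)) = O(n^4).

Answer: O(n^4) - Case 3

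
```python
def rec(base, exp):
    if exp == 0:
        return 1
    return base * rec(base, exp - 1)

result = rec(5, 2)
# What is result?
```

rec(5, 2) = 5 * 5 = 25

Answer: 25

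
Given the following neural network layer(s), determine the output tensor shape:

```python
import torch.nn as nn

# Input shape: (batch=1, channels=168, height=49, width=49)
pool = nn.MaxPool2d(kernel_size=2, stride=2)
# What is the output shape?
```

Input: (1, 168, 49, 49) -> Output: (1, 168, 24, 24)

Answer: (1, 168, 24, 24)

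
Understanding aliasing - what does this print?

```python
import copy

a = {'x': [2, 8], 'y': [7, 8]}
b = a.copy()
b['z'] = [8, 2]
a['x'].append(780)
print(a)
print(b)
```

Key concept: shallow copy of dict with mutable values.
Step by step:
`a = {'x': [2, 8], 'y': [7, 8]}` → a = {'x': [2, 8], 'y': [7, 8]}
`b = a.copy()` → b = {'x': [2, 8], 'y': [7, 8]}
`b['z'] = [8, 2]` → b = {'x': [2, 8], 'y': [7, 8], 'z': [8, 2]}
`a['x'].append(780)` → a = {'x': [2, 8, 780], 'y': [7, 8]}; b = {'x': [2, 8, 780], 'y': [7, 8], 'z': [8, 2]}
`print(a)` → prints {'x': [2, 8, 780], 'y': [7, 8]}
`print(b)` → prints {'x': [2, 8, 780], 'y': [7, 8], 'z': [8, 2]}

Answer:
{'x': [2, 8, 780], 'y': [7, 8]}
{'x': [2, 8, 780], 'y': [7, 8], 'z': [8, 2]}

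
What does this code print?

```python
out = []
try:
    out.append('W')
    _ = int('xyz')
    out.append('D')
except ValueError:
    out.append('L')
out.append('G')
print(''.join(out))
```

Execution trace: 'W' (try body) → 'L' (except ValueError) → 'G' (after the try/except). Output: WLG

Answer: WLG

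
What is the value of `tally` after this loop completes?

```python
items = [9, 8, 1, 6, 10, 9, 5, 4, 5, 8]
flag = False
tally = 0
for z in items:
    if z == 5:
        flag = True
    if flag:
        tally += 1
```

Count elements after first 5 in [9, 8, 1, 6, 10, 9, 5, 4, 5, 8]
`tally` takes the values: 0 → 1 → 2 → 3 → 4

Answer: 4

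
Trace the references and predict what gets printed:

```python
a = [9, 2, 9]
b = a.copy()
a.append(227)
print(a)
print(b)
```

Key concept: list.copy() creates independent copy.
Step by step:
`a = [9, 2, 9]` → a = [9, 2, 9]
`b = a.copy()` → b = [9, 2, 9]
`a.append(227)` → a = [9, 2, 9, 227]
`print(a)` → prints [9, 2, 9, 227]
`print(b)` → prints [9, 2, 9]

Answer:
[9, 2, 9, 227]
[9, 2, 9]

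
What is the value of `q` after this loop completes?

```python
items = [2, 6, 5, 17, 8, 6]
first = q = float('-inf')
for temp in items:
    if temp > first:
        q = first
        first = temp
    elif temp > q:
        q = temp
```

Second largest (with repeats) in [2, 6, 5, 17, 8, 6]
`q` takes the values: -inf → 2 → 5 → 6 → 8

Answer: 8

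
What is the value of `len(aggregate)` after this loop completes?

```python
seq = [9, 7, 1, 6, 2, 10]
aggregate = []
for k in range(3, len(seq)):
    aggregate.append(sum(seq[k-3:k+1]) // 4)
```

Number of 4-element averages
`aggregate` takes the values: [] → [5] → [5, 4] → [5, 4, 4]
So `len(aggregate)` = 3

Answer: 3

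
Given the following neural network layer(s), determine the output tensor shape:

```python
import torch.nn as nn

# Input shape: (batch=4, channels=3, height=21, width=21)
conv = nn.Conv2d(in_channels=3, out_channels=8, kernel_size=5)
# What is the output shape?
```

Input: (4, 3, 21, 21) -> Output: (4, 8, 17, 17)

Answer: (4, 8, 17, 17)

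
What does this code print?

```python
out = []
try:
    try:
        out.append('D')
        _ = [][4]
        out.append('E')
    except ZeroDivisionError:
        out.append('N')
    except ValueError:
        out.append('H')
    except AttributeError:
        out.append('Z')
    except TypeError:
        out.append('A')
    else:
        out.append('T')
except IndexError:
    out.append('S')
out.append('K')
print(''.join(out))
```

Execution trace: 'D' (try body) → 'S' (outer except IndexError) → 'K' (after the try/except). Output: DSK

Answer: DSK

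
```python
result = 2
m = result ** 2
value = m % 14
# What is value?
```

Trace:
`result = 2` → result = 2
`m = result ** 2` → m = 4
`value = m % 14` → value = 4
So value = 4

Answer: 4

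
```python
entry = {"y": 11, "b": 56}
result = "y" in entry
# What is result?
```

Trace:
`entry = {"y": 11, "b": 56}` → entry = {'y': 11, 'b': 56}
`result = "y" in entry` → result = True
So result = True

Answer: True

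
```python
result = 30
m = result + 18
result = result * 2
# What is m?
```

Trace:
`result = 30` → result = 30
`m = result + 18` → m = 48
`result = result * 2` → result = 60
So m = 48

Answer: 48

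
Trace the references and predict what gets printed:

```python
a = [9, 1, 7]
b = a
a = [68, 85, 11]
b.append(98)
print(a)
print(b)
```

Key concept: rebinding vs mutation: a is rebound to a new list, b still points at the original.
Step by step:
`a = [9, 1, 7]` → a = [9, 1, 7]
`b = a` → b = [9, 1, 7] (same object as a)
`a = [68, 85, 11]` → a = [68, 85, 11]
`b.append(98)` → b = [9, 1, 7, 98]
`print(a)` → prints [68, 85, 11]
`print(b)` → prints [9, 1, 7, 98]

Answer:
[68, 85, 11]
[9, 1, 7, 98]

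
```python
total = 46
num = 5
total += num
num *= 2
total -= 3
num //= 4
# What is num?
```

Trace:
`total = 46` → total = 46
`num = 5` → num = 5
`total += num` → total = 51
`num *= 2` → num = 10
`total -= 3` → total = 48
`num //= 4` → num = 2
So num = 2

Answer: 2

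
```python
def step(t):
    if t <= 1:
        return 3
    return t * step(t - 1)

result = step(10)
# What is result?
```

step(10) = 10 * 9 * 8 * 7 * 6 * 5 * 4 * 3 * 2 * 3 = 10886400

Answer: 10886400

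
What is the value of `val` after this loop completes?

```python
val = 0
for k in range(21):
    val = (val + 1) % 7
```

Increment mod 7, 21 times = 0
`val` takes the values: 0 → 1 → 2 → 3 → 4 → 5 → 6 → 0 → 1 → 2 → 3 → 4 → 5 → 6 → 0 → 1 → 2 → 3 → 4 → 5 → 6 → 0

Answer: 0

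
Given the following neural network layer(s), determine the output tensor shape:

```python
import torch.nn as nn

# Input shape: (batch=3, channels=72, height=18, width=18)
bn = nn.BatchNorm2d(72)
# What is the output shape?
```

Input: (3, 72, 18, 18) -> Output: (3, 72, 18, 18)

Answer: (3, 72, 18, 18)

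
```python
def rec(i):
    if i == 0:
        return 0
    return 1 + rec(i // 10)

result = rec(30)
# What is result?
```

Count of digits of 30: 2

Answer: 2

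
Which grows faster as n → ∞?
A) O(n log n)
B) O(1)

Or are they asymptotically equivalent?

O(n log n) vs O(1): Higher order terms dominate.

Answer: A) O(n log n) grows faster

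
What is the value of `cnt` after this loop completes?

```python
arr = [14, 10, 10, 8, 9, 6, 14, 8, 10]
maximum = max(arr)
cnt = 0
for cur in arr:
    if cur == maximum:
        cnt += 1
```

Count of max value 14 in [14, 10, 10, 8, 9, 6, 14, 8, 10]
`cnt` takes the values: 0 → 1 → 2

Answer: 2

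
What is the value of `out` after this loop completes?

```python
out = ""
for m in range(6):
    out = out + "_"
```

Repeat '_' 6 times
`out` takes the values: "" → "_" → "__" → "___" → "____" → "_____" → "______"

Answer: "______"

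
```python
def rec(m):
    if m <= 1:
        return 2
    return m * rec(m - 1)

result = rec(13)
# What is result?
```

rec(13) = 13 * 12 * 11 * 10 * 9 * 8 * 7 * 6 * 5 * 4 * 3 * 2 * 2 = 12454041600

Answer: 12454041600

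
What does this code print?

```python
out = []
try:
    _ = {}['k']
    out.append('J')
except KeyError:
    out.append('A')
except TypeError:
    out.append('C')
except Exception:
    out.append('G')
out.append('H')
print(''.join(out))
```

Execution trace: 'A' (except KeyError) → 'H' (after the try/except). Output: AH

Answer: AH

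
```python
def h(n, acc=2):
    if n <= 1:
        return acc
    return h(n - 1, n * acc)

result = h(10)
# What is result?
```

Accumulator trace (n, acc): (10, 2) -> (9, 20) -> (8, 180) -> (7, 1440) -> (6, 10080) -> (5, 60480) -> (4, 302400) -> (3, 1209600) -> (2, 3628800) -> (1, 7257600) -> return 7257600

Answer: 7257600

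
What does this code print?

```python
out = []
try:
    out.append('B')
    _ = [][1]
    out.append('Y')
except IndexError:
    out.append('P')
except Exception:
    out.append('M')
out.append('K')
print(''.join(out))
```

Execution trace: 'B' (try body) → 'P' (except IndexError) → 'K' (after the try/except). Output: BPK

Answer: BPK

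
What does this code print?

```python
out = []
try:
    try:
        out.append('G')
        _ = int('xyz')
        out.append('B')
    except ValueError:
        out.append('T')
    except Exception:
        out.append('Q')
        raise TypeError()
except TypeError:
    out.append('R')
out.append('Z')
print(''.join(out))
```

Execution trace: 'G' (try body) → 'T' (except ValueError) → 'Z' (after the try/except). Output: GTZ

Answer: GTZ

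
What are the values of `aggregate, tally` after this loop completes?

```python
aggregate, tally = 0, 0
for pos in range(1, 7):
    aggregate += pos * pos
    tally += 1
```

Sum of squares and count
`aggregate, tally` takes the values: (0, 0) → (1, 0) → (1, 1) → (5, 1) → (5, 2) → (14, 2) → (14, 3) → (30, 3) → (30, 4) → (55, 4) → (55, 5) → (91, 5) → (91, 6)

Answer: 91, 6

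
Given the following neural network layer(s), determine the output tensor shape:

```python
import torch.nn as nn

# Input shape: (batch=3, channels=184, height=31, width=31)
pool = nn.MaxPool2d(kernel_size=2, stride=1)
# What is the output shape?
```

Input: (3, 184, 31, 31) -> Output: (3, 184, 30, 30)

Answer: (3, 184, 30, 30)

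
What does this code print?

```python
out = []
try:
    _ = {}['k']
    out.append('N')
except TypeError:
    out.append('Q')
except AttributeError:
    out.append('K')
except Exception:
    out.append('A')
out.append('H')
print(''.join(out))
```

Execution trace: 'A' (except Exception) → 'H' (after the try/except). Output: AH

Answer: AH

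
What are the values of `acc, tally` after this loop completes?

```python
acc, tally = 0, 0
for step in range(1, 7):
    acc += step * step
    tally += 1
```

Sum of squares and count
`acc, tally` takes the values: (0, 0) → (1, 0) → (1, 1) → (5, 1) → (5, 2) → (14, 2) → (14, 3) → (30, 3) → (30, 4) → (55, 4) → (55, 5) → (91, 5) → (91, 6)

Answer: 91, 6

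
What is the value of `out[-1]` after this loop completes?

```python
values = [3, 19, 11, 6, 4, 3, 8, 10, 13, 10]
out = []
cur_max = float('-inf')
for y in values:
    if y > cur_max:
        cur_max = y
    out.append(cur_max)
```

Running max ends at 19
`out` takes the values: [] → [3] → [3, 19] → [3, 19, 19] → [3, 19, 19, 19] → [3, 19, 19, 19, 19] → [3, 19, 19, 19, 19, 19] → [3, 19, 19, 19, 19, 19, 19] → [3, 19, 19, 19, 19, 19, 19, 19] → [3, 19, 19, 19, 19, 19, 19, 19, 19] → [3, 19, 19, 19, 19, 19, 19, 19, 19, 19]
So `out[-1]` = 19

Answer: 19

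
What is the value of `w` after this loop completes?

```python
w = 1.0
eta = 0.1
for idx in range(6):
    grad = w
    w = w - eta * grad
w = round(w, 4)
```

Gradient descent: w = 1.0 * (1 - 0.1)^6
`w` takes the values: 1.0 → 0.9 → 0.81 → 0.729 → 0.6561 → 0.59049 → 0.531441 → 0.5314

Answer: 0.5314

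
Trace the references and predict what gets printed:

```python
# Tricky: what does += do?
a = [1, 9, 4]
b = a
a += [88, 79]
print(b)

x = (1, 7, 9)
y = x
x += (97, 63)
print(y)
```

Key concept: += behavior differs for mutable vs immutable.
Step by step:
`a = [1, 9, 4]` → a = [1, 9, 4]
`b = a` → b = [1, 9, 4] (same object as a)
`a += [88, 79]` → a = [1, 9, 4, 88, 79] (same object as b); b = [1, 9, 4, 88, 79] (same object as a)
`print(b)` → prints [1, 9, 4, 88, 79]
`x = (1, 7, 9)` → x = (1, 7, 9)
`y = x` → y = (1, 7, 9)
`x += (97, 63)` → x = (1, 7, 9, 97, 63)
`print(y)` → prints (1, 7, 9)

Answer:
[1, 9, 4, 88, 79]
(1, 7, 9)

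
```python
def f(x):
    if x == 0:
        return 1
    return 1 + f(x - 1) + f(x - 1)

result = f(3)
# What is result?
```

f(x) = 1 + 2·f(x-1), f(0)=1. Closed form: (1+1)·2^3 - 1 = 15.

Answer: 15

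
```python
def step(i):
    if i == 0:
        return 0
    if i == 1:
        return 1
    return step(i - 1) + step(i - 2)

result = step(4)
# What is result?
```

Build up from base cases: step(0)=0, step(1)=1, step(2)=1, step(3)=2, step(4)=3

Answer: 3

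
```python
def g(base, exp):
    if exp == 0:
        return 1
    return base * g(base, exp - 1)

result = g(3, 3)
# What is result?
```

g(3, 3) = 3 * 3 * 3 = 27

Answer: 27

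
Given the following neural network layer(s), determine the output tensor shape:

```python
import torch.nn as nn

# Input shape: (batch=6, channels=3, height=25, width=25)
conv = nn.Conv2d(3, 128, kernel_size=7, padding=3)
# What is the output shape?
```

Input: (6, 3, 25, 25) -> Output: (6, 128, 25, 25)

Answer: (6, 128, 25, 25)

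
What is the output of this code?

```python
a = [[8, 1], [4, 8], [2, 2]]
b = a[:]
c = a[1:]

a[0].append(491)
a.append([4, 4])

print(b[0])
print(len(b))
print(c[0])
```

Key concept: slice with nested mutation.
Step by step:
`a = [[8, 1], [4, 8], [2, 2]]` → a = [[8, 1], [4, 8], [2, 2]]
`b = a[:]` → b = [[8, 1], [4, 8], [2, 2]]
`c = a[1:]` → c = [[4, 8], [2, 2]]
`a[0].append(491)` → a = [[8, 1, 491], [4, 8], [2, 2]]; b = [[8, 1, 491], [4, 8], [2, 2]]
`a.append([4, 4])` → a = [[8, 1, 491], [4, 8], [2, 2], [4, 4]]
`print(b[0])` → prints [8, 1, 491]
`print(len(b))` → prints 3
`print(c[0])` → prints [4, 8]

Answer:
[8, 1, 491]
3
[4, 8]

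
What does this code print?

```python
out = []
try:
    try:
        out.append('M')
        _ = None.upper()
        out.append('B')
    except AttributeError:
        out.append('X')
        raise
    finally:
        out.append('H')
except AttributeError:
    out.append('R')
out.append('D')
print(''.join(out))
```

Execution trace: 'M' (try body) → 'X' (except AttributeError) → 'H' (finally) → 'R' (outer except AttributeError) → 'D' (after the try/except). Output: MXHRD

Answer: MXHRD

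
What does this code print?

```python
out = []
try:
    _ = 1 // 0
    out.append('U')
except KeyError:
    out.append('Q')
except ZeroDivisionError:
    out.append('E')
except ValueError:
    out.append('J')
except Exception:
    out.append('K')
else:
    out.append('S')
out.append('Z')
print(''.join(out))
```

Execution trace: 'E' (except ZeroDivisionError) → 'Z' (after the try/except). Output: EZ

Answer: EZ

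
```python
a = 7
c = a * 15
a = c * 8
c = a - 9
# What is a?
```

Trace:
`a = 7` → a = 7
`c = a * 15` → c = 105
`a = c * 8` → a = 840
`c = a - 9` → c = 831
So a = 840

Answer: 840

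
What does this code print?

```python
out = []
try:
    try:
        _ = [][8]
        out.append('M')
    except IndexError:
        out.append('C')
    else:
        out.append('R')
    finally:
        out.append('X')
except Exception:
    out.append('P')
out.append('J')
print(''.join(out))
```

Execution trace: 'C' (inner except IndexError) → 'X' (inner finally) → 'J' (after the try/except). Output: CXJ

Answer: CXJ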